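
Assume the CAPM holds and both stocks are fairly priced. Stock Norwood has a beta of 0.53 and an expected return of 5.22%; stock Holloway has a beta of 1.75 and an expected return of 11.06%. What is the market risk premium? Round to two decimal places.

Both satisfy E(R) = R_f + β·MRP, so the slope of the SML is
MRP = (11.06% − 5.22%) / (1.75 − 0.53) = 5.84% / 1.22 = 4.7869%

4.79%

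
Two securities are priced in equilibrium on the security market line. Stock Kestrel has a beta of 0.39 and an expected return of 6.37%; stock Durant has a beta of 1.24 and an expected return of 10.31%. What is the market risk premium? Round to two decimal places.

Both satisfy E(R) = R_f + β·MRP, so the slope of the SML is
MRP = (10.31% − 6.37%) / (1.24 − 0.39) = 3.94% / 0.85 = 4.6353%

4.64%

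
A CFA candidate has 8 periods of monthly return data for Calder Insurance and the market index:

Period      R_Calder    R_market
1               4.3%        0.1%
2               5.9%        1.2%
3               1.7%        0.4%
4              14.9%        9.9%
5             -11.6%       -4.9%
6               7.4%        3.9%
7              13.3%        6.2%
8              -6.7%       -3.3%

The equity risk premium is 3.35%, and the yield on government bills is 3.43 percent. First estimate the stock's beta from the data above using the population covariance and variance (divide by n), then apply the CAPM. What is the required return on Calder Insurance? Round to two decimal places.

Mean R_i = (4.3 + 5.9 + 1.7 + 14.9 − 11.6 + 7.4 + 13.3 − 6.7) / 8 = 3.6500%
Mean R_m = (0.1 + 1.2 + 0.4 + 9.9 − 4.9 + 3.9 + 6.2 − 3.3) / 8 = 1.6875%
Σ(R_i − R̄_i)(R_m − R̄_m) = 296.6950  ⇒  Cov = 296.6950 / 8 = 37.0869
Σ(R_m − R̄_m)² = 165.3888  ⇒  Var(R_m) = 165.3888 / 8 = 20.6736
β = Cov / Var(R_m) = 37.0869 / 20.6736 = 1.7939
E(R) = R_f + β × MRP = 3.43% + 1.7939 × 3.35% = 9.44%

9.44%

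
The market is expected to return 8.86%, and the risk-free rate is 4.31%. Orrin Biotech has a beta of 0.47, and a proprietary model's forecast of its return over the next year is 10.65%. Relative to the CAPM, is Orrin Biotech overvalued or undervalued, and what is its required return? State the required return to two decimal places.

MRP = 8.86% − 4.31% = 4.55%
Required return = R_f + β·MRP = 4.31% + 0.47 × 4.55% = 6.45%
Forecast 10.65% > required 6.45% → the stock plots above the SML → undervalued.

Undervalued; required return 6.45%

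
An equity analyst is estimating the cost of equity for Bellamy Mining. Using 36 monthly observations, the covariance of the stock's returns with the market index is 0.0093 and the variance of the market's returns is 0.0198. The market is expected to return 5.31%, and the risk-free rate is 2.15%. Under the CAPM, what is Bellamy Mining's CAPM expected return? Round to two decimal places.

3.63%

β = Cov(R_i, R_m) / Var(R_m) = 0.0093 / 0.0198 = 0.4697
MRP = 5.31% − 2.15% = 3.16%
E(R) = R_f + β × MRP = 2.15% + 0.4697 × 3.16% = 3.63%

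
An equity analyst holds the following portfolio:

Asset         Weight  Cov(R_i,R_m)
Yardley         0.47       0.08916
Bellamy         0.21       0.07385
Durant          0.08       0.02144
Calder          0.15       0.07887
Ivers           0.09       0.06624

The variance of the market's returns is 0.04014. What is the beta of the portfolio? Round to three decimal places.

β_Yardley = 0.08916 / 0.04014 = 2.2212
β_Bellamy = 0.07385 / 0.04014 = 1.8398
β_Durant = 0.02144 / 0.04014 = 0.5341
β_Calder = 0.07887 / 0.04014 = 1.9649
β_Ivers = 0.06624 / 0.04014 = 1.6502
β_P = Σ w_i β_i = 0.47×2.2212 + 0.21×1.8398 + 0.08×0.5341 + 0.15×1.9649 + 0.09×1.6502 = 1.9163

1.916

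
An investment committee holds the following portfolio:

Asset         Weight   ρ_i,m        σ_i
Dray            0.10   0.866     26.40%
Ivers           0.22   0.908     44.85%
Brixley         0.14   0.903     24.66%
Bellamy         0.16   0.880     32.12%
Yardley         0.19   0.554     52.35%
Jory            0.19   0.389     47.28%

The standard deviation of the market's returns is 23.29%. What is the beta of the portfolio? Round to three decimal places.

1.198

β_Dray = 0.866 × 26.40% / 23.29% = 0.9816
β_Ivers = 0.908 × 44.85% / 23.29% = 1.7486
β_Brixley = 0.903 × 24.66% / 23.29% = 0.9561
β_Bellamy = 0.880 × 32.12% / 23.29% = 1.2136
β_Yardley = 0.554 × 52.35% / 23.29% = 1.2453
β_Jory = 0.389 × 47.28% / 23.29% = 0.7897
β_P = Σ w_i β_i = 0.10×0.9816 + 0.22×1.7486 + 0.14×0.9561 + 0.16×1.2136 + 0.19×1.2453 + 0.19×0.7897 = 1.1975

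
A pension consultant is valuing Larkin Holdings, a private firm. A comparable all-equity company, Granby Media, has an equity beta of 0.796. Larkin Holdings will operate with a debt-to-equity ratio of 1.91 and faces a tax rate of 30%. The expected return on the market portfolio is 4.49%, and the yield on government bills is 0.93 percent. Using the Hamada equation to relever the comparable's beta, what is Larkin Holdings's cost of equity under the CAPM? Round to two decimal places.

β_L = β_U × [1 + (1 − t)(D/E)] = 0.796 × [1 + (1 − 0.30) × 1.91]
    = 0.796 × [1 + 0.70 × 1.91] = 0.796 × 2.3370 = 1.8603
MRP = 4.49% − 0.93% = 3.56%
E(R) = R_f + β_L × MRP = 0.93% + 1.8603 × 3.56% = 7.55%

7.55%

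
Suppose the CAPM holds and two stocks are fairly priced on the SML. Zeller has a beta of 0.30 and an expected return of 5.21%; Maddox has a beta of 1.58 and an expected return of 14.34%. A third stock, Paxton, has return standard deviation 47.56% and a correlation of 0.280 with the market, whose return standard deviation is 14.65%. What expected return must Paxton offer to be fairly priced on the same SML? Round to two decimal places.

MRP = (14.34% − 5.21%) / (1.58 − 0.30) = 7.1328%
R_f = 5.21% − 0.30 × 7.1328% = 3.0702%
β_Paxton = ρ·σ_i/σ_m = 0.280 × 47.56 / 14.65 = 0.9090
E(R_Paxton) = R_f + β × MRP = 3.0702% + 0.9090 × 7.1328% = 9.55%

9.55%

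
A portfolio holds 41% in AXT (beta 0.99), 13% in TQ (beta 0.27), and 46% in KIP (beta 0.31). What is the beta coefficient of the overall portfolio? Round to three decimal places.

0.584

β_P = Σ w_i β_i = 0.41×0.99 + 0.13×0.27 + 0.46×0.31 = 0.5836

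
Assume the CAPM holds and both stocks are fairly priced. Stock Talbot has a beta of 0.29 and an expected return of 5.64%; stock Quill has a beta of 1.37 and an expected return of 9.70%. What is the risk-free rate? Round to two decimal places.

4.55%

Both satisfy E(R) = R_f + β·MRP, so the slope of the SML is
MRP = (9.70% − 5.64%) / (1.37 − 0.29) = 4.06% / 1.08 = 3.7593%
R_f = E(R_Talbot) − β_Talbot·MRP = 5.64% − 0.29 × 3.7593% = 4.5498%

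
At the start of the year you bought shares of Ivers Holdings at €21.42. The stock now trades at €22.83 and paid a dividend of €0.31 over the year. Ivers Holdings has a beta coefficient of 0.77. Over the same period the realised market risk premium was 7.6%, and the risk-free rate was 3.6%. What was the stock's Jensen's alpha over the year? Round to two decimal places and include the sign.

Realised HPR = (P1 + D1 − P0) / P0 = (22.83 + 0.31 − 21.42) / 21.42 = 1.72 / 21.42 = 8.0299%
CAPM required = R_f + β·MRP = 3.6% + 0.77 × 7.6% = 9.4520%
α = realised − required = 8.0299% − 9.4520% = -1.42%

-1.42%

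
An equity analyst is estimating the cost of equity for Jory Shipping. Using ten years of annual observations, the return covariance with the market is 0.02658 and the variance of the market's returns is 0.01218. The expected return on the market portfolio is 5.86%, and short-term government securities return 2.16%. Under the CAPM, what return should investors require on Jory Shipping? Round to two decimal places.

10.23%

β = Cov(R_i, R_m) / Var(R_m) = 0.02658 / 0.01218 = 2.1823
MRP = 5.86% − 2.16% = 3.70%
E(R) = R_f + β × MRP = 2.16% + 2.1823 × 3.70% = 10.23%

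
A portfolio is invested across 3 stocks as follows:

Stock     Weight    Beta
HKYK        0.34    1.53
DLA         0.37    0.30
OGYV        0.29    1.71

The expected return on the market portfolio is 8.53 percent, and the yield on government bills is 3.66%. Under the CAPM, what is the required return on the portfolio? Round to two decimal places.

9.15%

β_P = Σ w_i β_i = 0.34×1.53 + 0.37×0.30 + 0.29×1.71 = 1.1271
MRP = 8.53% − 3.66% = 4.87%
E(R_P) = R_f + β_P × MRP = 3.66% + 1.1271 × 4.87% = 9.15%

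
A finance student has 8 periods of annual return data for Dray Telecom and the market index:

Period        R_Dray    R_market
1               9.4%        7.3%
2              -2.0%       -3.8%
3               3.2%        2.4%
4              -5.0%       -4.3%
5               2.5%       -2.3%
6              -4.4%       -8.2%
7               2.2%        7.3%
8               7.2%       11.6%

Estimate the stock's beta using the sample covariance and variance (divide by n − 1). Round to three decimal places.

Mean R_i = (9.4 − 2.0 + 3.2 − 5.0 + 2.5 − 4.4 + 2.2 + 7.2) / 8 = 1.6375%
Mean R_m = (7.3 − 3.8 + 2.4 − 4.3 − 2.3 − 8.2 + 7.3 + 11.6) / 8 = 1.2500%
Σ(R_i − R̄_i)(R_m − R̄_m) = 218.9350  ⇒  Cov = 218.9350 / 7 = 31.2764
Σ(R_m − R̄_m)² = 339.8600  ⇒  Var(R_m) = 339.8600 / 7 = 48.5514
β = Cov / Var(R_m) = 31.2764 / 48.5514 = 0.6442

0.644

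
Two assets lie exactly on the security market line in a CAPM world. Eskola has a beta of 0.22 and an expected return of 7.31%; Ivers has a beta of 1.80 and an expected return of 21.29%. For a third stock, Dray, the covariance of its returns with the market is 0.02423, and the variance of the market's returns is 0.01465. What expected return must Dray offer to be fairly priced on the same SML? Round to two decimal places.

MRP = (21.29% − 7.31%) / (1.80 − 0.22) = 8.8481%
R_f = 7.31% − 0.22 × 8.8481% = 5.3634%
β_Dray = Cov / Var(R_m) = 0.02423 / 0.01465 = 1.6539
E(R_Dray) = R_f + β × MRP = 5.3634% + 1.6539 × 8.8481% = 20.00%

20.00%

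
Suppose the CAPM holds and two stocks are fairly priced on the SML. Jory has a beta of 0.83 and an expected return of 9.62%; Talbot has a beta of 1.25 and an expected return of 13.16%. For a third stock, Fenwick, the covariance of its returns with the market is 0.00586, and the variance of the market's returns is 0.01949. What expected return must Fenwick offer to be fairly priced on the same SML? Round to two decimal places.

MRP = (13.16% − 9.62%) / (1.25 − 0.83) = 8.4286%
R_f = 9.62% − 0.83 × 8.4286% = 2.6243%
β_Fenwick = Cov / Var(R_m) = 0.00586 / 0.01949 = 0.3007
E(R_Fenwick) = R_f + β × MRP = 2.6243% + 0.3007 × 8.4286% = 5.16%

5.16%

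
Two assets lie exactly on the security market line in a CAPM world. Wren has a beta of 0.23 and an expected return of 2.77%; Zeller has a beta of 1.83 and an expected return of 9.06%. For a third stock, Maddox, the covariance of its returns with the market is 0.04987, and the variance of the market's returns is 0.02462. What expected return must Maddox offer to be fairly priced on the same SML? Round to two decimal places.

MRP = (9.06% − 2.77%) / (1.83 − 0.23) = 3.9313%
R_f = 2.77% − 0.23 × 3.9313% = 1.8658%
β_Maddox = Cov / Var(R_m) = 0.04987 / 0.02462 = 2.0256
E(R_Maddox) = R_f + β × MRP = 1.8658% + 2.0256 × 3.9313% = 9.83%

9.83%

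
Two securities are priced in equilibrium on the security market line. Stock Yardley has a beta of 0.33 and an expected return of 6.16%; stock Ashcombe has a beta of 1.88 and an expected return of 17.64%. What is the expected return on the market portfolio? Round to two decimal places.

11.12%

Both satisfy E(R) = R_f + β·MRP, so the slope of the SML is
MRP = (17.64% − 6.16%) / (1.88 − 0.33) = 11.48% / 1.55 = 7.4065%
R_f = E(R_Yardley) − β_Yardley·MRP = 6.16% − 0.33 × 7.4065% = 3.7159%
E(R_m) = R_f + MRP = 3.7159% + 7.4065% = 11.12%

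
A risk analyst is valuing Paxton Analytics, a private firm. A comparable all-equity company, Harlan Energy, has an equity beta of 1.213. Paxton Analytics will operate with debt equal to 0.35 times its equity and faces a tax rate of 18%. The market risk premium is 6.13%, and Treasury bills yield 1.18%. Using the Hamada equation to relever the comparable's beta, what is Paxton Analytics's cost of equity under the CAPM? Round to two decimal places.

10.75%

β_L = β_U × [1 + (1 − t)(D/E)] = 1.213 × [1 + (1 − 0.18) × 0.35]
    = 1.213 × [1 + 0.82 × 0.35] = 1.213 × 1.2870 = 1.5611
E(R) = R_f + β_L × MRP = 1.18% + 1.5611 × 6.13% = 10.75%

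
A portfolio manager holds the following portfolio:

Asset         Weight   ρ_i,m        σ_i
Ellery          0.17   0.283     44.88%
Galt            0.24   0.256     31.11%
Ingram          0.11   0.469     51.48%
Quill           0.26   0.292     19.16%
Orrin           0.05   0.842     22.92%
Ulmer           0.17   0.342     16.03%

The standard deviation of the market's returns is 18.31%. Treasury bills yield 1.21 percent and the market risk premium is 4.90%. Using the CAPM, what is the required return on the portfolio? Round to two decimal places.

3.91%

β_Ellery = 0.283 × 44.88% / 18.31% = 0.6937
β_Galt = 0.256 × 31.11% / 18.31% = 0.4350
β_Ingram = 0.469 × 51.48% / 18.31% = 1.3186
β_Quill = 0.292 × 19.16% / 18.31% = 0.3056
β_Orrin = 0.842 × 22.92% / 18.31% = 1.0540
β_Ulmer = 0.342 × 16.03% / 18.31% = 0.2994
β_P = Σ w_i β_i = 0.17×0.6937 + 0.24×0.4350 + 0.11×1.3186 + 0.26×0.3056 + 0.05×1.0540 + 0.17×0.2994 = 0.5504
E(R_P) = R_f + β_P × MRP = 1.21% + 0.5504 × 4.90% = 3.91%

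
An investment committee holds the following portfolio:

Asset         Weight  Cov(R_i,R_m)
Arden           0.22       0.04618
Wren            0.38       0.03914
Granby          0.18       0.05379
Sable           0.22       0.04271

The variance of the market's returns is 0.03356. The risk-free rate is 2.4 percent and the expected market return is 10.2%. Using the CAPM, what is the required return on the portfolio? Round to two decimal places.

12.65%

β_Arden = 0.04618 / 0.03356 = 1.3760
β_Wren = 0.03914 / 0.03356 = 1.1663
β_Granby = 0.05379 / 0.03356 = 1.6028
β_Sable = 0.04271 / 0.03356 = 1.2726
β_P = Σ w_i β_i = 0.22×1.3760 + 0.38×1.1663 + 0.18×1.6028 + 0.22×1.2726 = 1.3144
MRP = 10.2% − 2.4% = 7.80%
E(R_P) = R_f + β_P × MRP = 2.4% + 1.3144 × 7.8% = 12.65%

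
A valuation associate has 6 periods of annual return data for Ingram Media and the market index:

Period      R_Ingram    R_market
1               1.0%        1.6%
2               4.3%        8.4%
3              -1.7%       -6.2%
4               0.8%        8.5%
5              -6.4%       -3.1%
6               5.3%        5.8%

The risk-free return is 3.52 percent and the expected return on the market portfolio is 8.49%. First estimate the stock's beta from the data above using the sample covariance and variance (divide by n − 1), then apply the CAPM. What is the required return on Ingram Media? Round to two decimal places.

Mean R_i = (1.0 + 4.3 − 1.7 + 0.8 − 6.4 + 5.3) / 6 = 0.5500%
Mean R_m = (1.6 + 8.4 − 6.2 + 8.5 − 3.1 + 5.8) / 6 = 2.5000%
Σ(R_i − R̄_i)(R_m − R̄_m) = 97.3900  ⇒  Cov = 97.3900 / 5 = 19.4780
Σ(R_m − R̄_m)² = 189.5600  ⇒  Var(R_m) = 189.5600 / 5 = 37.9120
β = Cov / Var(R_m) = 19.4780 / 37.9120 = 0.5138
MRP = 8.49% − 3.52% = 4.97%
E(R) = R_f + β × MRP = 3.52% + 0.5138 × 4.97% = 6.07%

6.07%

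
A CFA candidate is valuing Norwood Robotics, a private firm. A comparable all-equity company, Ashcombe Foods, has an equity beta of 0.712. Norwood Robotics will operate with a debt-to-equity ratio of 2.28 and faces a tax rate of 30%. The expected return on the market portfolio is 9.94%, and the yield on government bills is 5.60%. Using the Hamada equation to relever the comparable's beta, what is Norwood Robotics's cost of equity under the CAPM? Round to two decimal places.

13.62%

β_L = β_U × [1 + (1 − t)(D/E)] = 0.712 × [1 + (1 − 0.30) × 2.28]
    = 0.712 × [1 + 0.70 × 2.28] = 0.712 × 2.5960 = 1.8484
MRP = 9.94% − 5.60% = 4.34%
E(R) = R_f + β_L × MRP = 5.60% + 1.8484 × 4.34% = 13.62%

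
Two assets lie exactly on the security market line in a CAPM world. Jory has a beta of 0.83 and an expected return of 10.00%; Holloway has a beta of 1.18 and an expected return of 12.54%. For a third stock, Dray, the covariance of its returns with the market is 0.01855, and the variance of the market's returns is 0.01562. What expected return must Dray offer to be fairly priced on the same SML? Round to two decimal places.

MRP = (12.54% − 10.00%) / (1.18 − 0.83) = 7.2571%
R_f = 10.00% − 0.83 × 7.2571% = 3.9766%
β_Dray = Cov / Var(R_m) = 0.01855 / 0.01562 = 1.1876
E(R_Dray) = R_f + β × MRP = 3.9766% + 1.1876 × 7.2571% = 12.60%

12.60%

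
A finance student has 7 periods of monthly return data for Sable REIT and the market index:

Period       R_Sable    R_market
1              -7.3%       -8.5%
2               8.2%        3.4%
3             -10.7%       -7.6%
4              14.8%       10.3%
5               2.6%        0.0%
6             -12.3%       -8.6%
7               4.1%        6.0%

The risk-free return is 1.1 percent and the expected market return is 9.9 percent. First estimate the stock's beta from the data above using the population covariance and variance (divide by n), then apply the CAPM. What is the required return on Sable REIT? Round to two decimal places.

Mean R_i = (-7.3 + 8.2 − 10.7 + 14.8 + 2.6 − 12.3 + 4.1) / 7 = -0.0857%
Mean R_m = (-8.5 + 3.4 − 7.6 + 10.3 + 0.0 − 8.6 + 6.0) / 7 = -0.7143%
Σ(R_i − R̄_i)(R_m − R̄_m) = 453.6414  ⇒  Cov = 453.6414 / 7 = 64.8059
Σ(R_m − R̄_m)² = 354.0486  ⇒  Var(R_m) = 354.0486 / 7 = 50.5784
β = Cov / Var(R_m) = 64.8059 / 50.5784 = 1.2813
MRP = 9.9% − 1.1% = 8.80%
E(R) = R_f + β × MRP = 1.1% + 1.2813 × 8.8% = 12.38%

12.38%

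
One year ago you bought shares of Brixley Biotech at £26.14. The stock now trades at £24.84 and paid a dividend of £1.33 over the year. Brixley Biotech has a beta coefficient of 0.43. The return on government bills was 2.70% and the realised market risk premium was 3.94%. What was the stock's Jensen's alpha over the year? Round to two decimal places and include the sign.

Realised HPR = (P1 + D1 − P0) / P0 = (24.84 + 1.33 − 26.14) / 26.14 = 0.03 / 26.14 = 0.1148%
CAPM required = R_f + β·MRP = 2.70% + 0.43 × 3.94% = 4.3942%
α = realised − required = 0.1148% − 4.3942% = -4.28%

-4.28%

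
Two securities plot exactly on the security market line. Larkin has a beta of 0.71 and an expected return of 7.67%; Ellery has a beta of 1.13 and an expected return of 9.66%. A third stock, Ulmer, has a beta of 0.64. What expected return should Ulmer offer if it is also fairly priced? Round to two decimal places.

MRP (SML slope) = (9.66% − 7.67%) / (1.13 − 0.71) = 1.99% / 0.42 = 4.7381%
R_f (intercept) = 7.67% − 0.71 × 4.7381% = 4.3059%
E(R_Ulmer) = R_f + β × MRP = 4.3059% + 0.64 × 4.7381% = 7.34%

7.34%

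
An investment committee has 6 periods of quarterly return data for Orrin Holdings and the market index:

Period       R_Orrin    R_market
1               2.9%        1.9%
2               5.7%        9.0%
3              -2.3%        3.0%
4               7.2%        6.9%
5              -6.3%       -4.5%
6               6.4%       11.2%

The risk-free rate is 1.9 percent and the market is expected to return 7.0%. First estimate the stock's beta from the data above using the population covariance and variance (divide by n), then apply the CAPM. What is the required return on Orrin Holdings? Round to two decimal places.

6.25%

Mean R_i = (2.9 + 5.7 − 2.3 + 7.2 − 6.3 + 6.4) / 6 = 2.2667%
Mean R_m = (1.9 + 9.0 + 3.0 + 6.9 − 4.5 + 11.2) / 6 = 4.5833%
Σ(R_i − R̄_i)(R_m − R̄_m) = 137.2867  ⇒  Cov = 137.2867 / 6 = 22.8811
Σ(R_m − R̄_m)² = 160.8683  ⇒  Var(R_m) = 160.8683 / 6 = 26.8114
β = Cov / Var(R_m) = 22.8811 / 26.8114 = 0.8534
MRP = 7.0% − 1.9% = 5.10%
E(R) = R_f + β × MRP = 1.9% + 0.8534 × 5.1% = 6.25%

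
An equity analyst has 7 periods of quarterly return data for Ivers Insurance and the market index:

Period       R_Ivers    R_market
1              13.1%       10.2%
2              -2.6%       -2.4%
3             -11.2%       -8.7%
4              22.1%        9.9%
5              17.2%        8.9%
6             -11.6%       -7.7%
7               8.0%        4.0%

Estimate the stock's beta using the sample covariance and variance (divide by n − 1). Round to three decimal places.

Mean R_i = (13.1 − 2.6 − 11.2 + 22.1 + 17.2 − 11.6 + 8.0) / 7 = 5.0000%
Mean R_m = (10.2 − 2.4 − 8.7 + 9.9 + 8.9 − 7.7 + 4.0) / 7 = 2.0286%
Σ(R_i − R̄_i)(R_m − R̄_m) = 659.4900  ⇒  Cov = 659.4900 / 6 = 109.9150
Σ(R_m − R̄_m)² = 409.1943  ⇒  Var(R_m) = 409.1943 / 6 = 68.1991
β = Cov / Var(R_m) = 109.9150 / 68.1991 = 1.6117

1.612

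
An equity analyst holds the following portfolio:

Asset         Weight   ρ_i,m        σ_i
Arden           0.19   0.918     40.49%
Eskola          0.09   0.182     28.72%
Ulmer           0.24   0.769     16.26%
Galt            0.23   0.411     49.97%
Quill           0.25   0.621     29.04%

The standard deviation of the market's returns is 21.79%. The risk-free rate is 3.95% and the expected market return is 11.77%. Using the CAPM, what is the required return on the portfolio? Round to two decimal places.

11.04%

β_Arden = 0.918 × 40.49% / 21.79% = 1.7058
β_Eskola = 0.182 × 28.72% / 21.79% = 0.2399
β_Ulmer = 0.769 × 16.26% / 21.79% = 0.5738
β_Galt = 0.411 × 49.97% / 21.79% = 0.9425
β_Quill = 0.621 × 29.04% / 21.79% = 0.8276
β_P = Σ w_i β_i = 0.19×1.7058 + 0.09×0.2399 + 0.24×0.5738 + 0.23×0.9425 + 0.25×0.8276 = 0.9071
MRP = 11.77% − 3.95% = 7.82%
E(R_P) = R_f + β_P × MRP = 3.95% + 0.9071 × 7.82% = 11.04%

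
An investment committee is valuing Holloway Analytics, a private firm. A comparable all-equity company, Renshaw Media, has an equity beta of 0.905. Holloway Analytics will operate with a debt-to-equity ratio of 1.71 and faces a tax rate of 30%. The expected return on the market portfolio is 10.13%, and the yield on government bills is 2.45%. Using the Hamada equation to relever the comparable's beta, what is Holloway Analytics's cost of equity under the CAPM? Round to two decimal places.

17.72%

β_L = β_U × [1 + (1 − t)(D/E)] = 0.905 × [1 + (1 − 0.30) × 1.71]
    = 0.905 × [1 + 0.70 × 1.71] = 0.905 × 2.1970 = 1.9883
MRP = 10.13% − 2.45% = 7.68%
E(R) = R_f + β_L × MRP = 2.45% + 1.9883 × 7.68% = 17.72%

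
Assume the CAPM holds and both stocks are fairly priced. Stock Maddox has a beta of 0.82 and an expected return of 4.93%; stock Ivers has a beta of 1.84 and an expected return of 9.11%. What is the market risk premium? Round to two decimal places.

Both satisfy E(R) = R_f + β·MRP, so the slope of the SML is
MRP = (9.11% − 4.93%) / (1.84 − 0.82) = 4.18% / 1.02 = 4.0980%

4.10%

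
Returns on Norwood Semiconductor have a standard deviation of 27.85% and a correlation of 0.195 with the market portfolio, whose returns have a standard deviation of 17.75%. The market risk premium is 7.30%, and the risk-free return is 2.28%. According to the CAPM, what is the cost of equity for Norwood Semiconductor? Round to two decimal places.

β = ρ × σ_i / σ_m = 0.195 × 27.85% / 17.75% = 0.3060
E(R) = 2.28% + 0.3060 × 7.30% = 4.51%

4.51%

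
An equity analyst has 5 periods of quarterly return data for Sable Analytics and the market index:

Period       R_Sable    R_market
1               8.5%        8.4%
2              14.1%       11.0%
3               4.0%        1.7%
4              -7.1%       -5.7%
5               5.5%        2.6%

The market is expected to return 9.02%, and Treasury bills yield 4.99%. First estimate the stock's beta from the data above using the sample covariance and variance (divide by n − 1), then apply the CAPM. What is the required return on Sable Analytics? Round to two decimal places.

Mean R_i = (8.5 + 14.1 + 4.0 − 7.1 + 5.5) / 5 = 5.0000%
Mean R_m = (8.4 + 11.0 + 1.7 − 5.7 + 2.6) / 5 = 3.6000%
Σ(R_i − R̄_i)(R_m − R̄_m) = 198.0700  ⇒  Cov = 198.0700 / 4 = 49.5175
Σ(R_m − R̄_m)² = 168.9000  ⇒  Var(R_m) = 168.9000 / 4 = 42.2250
β = Cov / Var(R_m) = 49.5175 / 42.2250 = 1.1727
MRP = 9.02% − 4.99% = 4.03%
E(R) = R_f + β × MRP = 4.99% + 1.1727 × 4.03% = 9.72%

9.72%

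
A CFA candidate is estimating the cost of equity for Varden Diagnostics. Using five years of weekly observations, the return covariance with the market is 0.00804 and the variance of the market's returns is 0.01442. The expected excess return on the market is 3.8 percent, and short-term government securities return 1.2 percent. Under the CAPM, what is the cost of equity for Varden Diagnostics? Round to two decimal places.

β = Cov(R_i, R_m) / Var(R_m) = 0.00804 / 0.01442 = 0.5576
E(R) = R_f + β × MRP = 1.2% + 0.5576 × 3.8% = 3.32%

3.32%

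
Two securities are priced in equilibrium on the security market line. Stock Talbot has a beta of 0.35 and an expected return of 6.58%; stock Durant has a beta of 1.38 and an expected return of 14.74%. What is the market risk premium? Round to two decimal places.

7.92%

Both satisfy E(R) = R_f + β·MRP, so the slope of the SML is
MRP = (14.74% − 6.58%) / (1.38 − 0.35) = 8.16% / 1.03 = 7.9223%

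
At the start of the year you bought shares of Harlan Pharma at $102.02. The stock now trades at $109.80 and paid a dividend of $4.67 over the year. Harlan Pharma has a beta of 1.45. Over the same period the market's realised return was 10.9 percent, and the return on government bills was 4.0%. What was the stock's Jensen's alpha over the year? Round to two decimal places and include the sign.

Realised HPR = (P1 + D1 − P0) / P0 = (109.80 + 4.67 − 102.02) / 102.02 = 12.45 / 102.02 = 12.2035%
MRP = 10.9% − 4.0% = 6.90%
CAPM required = R_f + β·MRP = 4.0% + 1.45 × 6.9% = 14.0050%
α = realised − required = 12.2035% − 14.0050% = -1.80%

-1.80%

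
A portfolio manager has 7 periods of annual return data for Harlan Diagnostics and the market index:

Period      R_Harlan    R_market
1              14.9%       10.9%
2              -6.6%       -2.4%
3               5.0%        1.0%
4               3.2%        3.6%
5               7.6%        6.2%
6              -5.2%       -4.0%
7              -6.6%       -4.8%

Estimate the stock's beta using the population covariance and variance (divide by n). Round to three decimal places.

Mean R_i = (14.9 − 6.6 + 5.0 + 3.2 + 7.6 − 5.2 − 6.6) / 7 = 1.7571%
Mean R_m = (10.9 − 2.4 + 1.0 + 3.6 + 6.2 − 4.0 − 4.8) / 7 = 1.5000%
Σ(R_i − R̄_i)(R_m − R̄_m) = 275.9200  ⇒  Cov = 275.9200 / 7 = 39.4171
Σ(R_m − R̄_m)² = 200.2600  ⇒  Var(R_m) = 200.2600 / 7 = 28.6086
β = Cov / Var(R_m) = 39.4171 / 28.6086 = 1.3778

1.378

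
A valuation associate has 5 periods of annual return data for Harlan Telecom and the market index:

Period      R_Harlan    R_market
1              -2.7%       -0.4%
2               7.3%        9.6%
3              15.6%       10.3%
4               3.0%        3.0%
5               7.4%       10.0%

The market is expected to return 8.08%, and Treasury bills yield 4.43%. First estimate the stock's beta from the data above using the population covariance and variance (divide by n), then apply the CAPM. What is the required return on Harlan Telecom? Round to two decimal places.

Mean R_i = (-2.7 + 7.3 + 15.6 + 3.0 + 7.4) / 5 = 6.1200%
Mean R_m = (-0.4 + 9.6 + 10.3 + 3.0 + 10.0) / 5 = 6.5000%
Σ(R_i − R̄_i)(R_m − R̄_m) = 115.9400  ⇒  Cov = 115.9400 / 5 = 23.1880
Σ(R_m − R̄_m)² = 96.1600  ⇒  Var(R_m) = 96.1600 / 5 = 19.2320
β = Cov / Var(R_m) = 23.1880 / 19.2320 = 1.2057
MRP = 8.08% − 4.43% = 3.65%
E(R) = R_f + β × MRP = 4.43% + 1.2057 × 3.65% = 8.83%

8.83%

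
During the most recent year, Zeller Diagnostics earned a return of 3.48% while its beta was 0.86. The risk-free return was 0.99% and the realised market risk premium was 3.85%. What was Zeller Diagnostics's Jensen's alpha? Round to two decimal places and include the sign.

CAPM benchmark = R_f + β(R_m − R_f) = 0.99% + 0.86 × 3.85% = 4.3010%
α = actual − benchmark = 3.48% − 4.3010% = -0.82%

-0.82%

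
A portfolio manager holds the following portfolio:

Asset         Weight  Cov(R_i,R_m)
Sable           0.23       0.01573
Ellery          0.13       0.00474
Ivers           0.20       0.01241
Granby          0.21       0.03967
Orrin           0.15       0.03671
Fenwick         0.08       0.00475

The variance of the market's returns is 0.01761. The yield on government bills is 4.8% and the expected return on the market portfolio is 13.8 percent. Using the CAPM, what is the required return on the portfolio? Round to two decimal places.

15.50%

β_Sable = 0.01573 / 0.01761 = 0.8932
β_Ellery = 0.00474 / 0.01761 = 0.2692
β_Ivers = 0.01241 / 0.01761 = 0.7047
β_Granby = 0.03967 / 0.01761 = 2.2527
β_Orrin = 0.03671 / 0.01761 = 2.0846
β_Fenwick = 0.00475 / 0.01761 = 0.2697
β_P = Σ w_i β_i = 0.23×0.8932 + 0.13×0.2692 + 0.20×0.7047 + 0.21×2.2527 + 0.15×2.0846 + 0.08×0.2697 = 1.1887
MRP = 13.8% − 4.8% = 9.00%
E(R_P) = R_f + β_P × MRP = 4.8% + 1.1887 × 9.0% = 15.50%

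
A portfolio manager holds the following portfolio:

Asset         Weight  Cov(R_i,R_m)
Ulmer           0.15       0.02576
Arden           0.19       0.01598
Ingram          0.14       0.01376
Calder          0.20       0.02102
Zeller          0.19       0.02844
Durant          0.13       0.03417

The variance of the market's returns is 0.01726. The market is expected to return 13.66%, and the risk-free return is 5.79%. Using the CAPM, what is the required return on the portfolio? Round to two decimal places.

16.22%

β_Ulmer = 0.02576 / 0.01726 = 1.4925
β_Arden = 0.01598 / 0.01726 = 0.9258
β_Ingram = 0.01376 / 0.01726 = 0.7972
β_Calder = 0.02102 / 0.01726 = 1.2178
β_Zeller = 0.02844 / 0.01726 = 1.6477
β_Durant = 0.03417 / 0.01726 = 1.9797
β_P = Σ w_i β_i = 0.15×1.4925 + 0.19×0.9258 + 0.14×0.7972 + 0.20×1.2178 + 0.19×1.6477 + 0.13×1.9797 = 1.3254
MRP = 13.66% − 5.79% = 7.87%
E(R_P) = R_f + β_P × MRP = 5.79% + 1.3254 × 7.87% = 16.22%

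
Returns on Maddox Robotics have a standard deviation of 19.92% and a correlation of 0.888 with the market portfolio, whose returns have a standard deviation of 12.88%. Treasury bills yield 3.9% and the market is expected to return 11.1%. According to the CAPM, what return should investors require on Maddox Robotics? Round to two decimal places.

13.79%

β = ρ × σ_i / σ_m = 0.888 × 19.92% / 12.88% = 1.3734
MRP = 11.1% − 3.9% = 7.20%
E(R) = 3.9% + 1.3734 × 7.2% = 13.79%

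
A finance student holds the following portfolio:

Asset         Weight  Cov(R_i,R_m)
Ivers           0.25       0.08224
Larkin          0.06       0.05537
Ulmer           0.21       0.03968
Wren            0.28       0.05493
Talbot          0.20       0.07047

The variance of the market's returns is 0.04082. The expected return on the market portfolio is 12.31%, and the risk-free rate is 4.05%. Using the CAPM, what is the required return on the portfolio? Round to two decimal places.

β_Ivers = 0.08224 / 0.04082 = 2.0147
β_Larkin = 0.05537 / 0.04082 = 1.3564
β_Ulmer = 0.03968 / 0.04082 = 0.9721
β_Wren = 0.05493 / 0.04082 = 1.3457
β_Talbot = 0.07047 / 0.04082 = 1.7264
β_P = Σ w_i β_i = 0.25×2.0147 + 0.06×1.3564 + 0.21×0.9721 + 0.28×1.3457 + 0.20×1.7264 = 1.5113
MRP = 12.31% − 4.05% = 8.26%
E(R_P) = R_f + β_P × MRP = 4.05% + 1.5113 × 8.26% = 16.53%

16.53%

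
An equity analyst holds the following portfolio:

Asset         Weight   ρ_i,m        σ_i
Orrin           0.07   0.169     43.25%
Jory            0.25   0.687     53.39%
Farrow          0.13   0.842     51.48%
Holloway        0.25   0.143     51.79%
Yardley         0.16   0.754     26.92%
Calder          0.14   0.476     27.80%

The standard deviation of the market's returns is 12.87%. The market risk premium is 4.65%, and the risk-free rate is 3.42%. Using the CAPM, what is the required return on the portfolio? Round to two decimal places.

β_Orrin = 0.169 × 43.25% / 12.87% = 0.5679
β_Jory = 0.687 × 53.39% / 12.87% = 2.8500
β_Farrow = 0.842 × 51.48% / 12.87% = 3.3680
β_Holloway = 0.143 × 51.79% / 12.87% = 0.5754
β_Yardley = 0.754 × 26.92% / 12.87% = 1.5771
β_Calder = 0.476 × 27.80% / 12.87% = 1.0282
β_P = Σ w_i β_i = 0.07×0.5679 + 0.25×2.8500 + 0.13×3.3680 + 0.25×0.5754 + 0.16×1.5771 + 0.14×1.0282 = 1.7302
E(R_P) = R_f + β_P × MRP = 3.42% + 1.7302 × 4.65% = 11.47%

11.47%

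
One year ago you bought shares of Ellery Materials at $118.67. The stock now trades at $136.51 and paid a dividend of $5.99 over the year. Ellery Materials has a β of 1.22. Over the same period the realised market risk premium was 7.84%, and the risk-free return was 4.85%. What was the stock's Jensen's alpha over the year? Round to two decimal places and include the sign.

Realised HPR = (P1 + D1 − P0) / P0 = (136.51 + 5.99 − 118.67) / 118.67 = 23.83 / 118.67 = 20.0809%
CAPM required = R_f + β·MRP = 4.85% + 1.22 × 7.84% = 14.4148%
α = realised − required = 20.0809% − 14.4148% = +5.67%

+5.67%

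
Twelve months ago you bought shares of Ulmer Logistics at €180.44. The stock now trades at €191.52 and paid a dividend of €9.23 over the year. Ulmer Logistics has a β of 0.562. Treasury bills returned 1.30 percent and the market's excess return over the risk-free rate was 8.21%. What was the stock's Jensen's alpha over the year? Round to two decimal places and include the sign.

Realised HPR = (P1 + D1 − P0) / P0 = (191.52 + 9.23 − 180.44) / 180.44 = 20.31 / 180.44 = 11.2558%
CAPM required = R_f + β·MRP = 1.30% + 0.562 × 8.21% = 5.91402%
α = realised − required = 11.2558% − 5.91402% = +5.34%

+5.34%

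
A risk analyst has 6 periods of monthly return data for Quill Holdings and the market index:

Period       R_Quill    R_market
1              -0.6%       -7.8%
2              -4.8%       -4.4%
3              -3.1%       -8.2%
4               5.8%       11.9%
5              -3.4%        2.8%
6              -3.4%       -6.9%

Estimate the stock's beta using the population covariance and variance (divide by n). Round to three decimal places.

Mean R_i = (-0.6 − 4.8 − 3.1 + 5.8 − 3.4 − 3.4) / 6 = -1.5833%
Mean R_m = (-7.8 − 4.4 − 8.2 + 11.9 + 2.8 − 6.9) / 6 = -2.1000%
Σ(R_i − R̄_i)(R_m − R̄_m) = 114.2300  ⇒  Cov = 114.2300 / 6 = 19.0383
Σ(R_m − R̄_m)² = 318.0400  ⇒  Var(R_m) = 318.0400 / 6 = 53.0067
β = Cov / Var(R_m) = 19.0383 / 53.0067 = 0.3592

0.359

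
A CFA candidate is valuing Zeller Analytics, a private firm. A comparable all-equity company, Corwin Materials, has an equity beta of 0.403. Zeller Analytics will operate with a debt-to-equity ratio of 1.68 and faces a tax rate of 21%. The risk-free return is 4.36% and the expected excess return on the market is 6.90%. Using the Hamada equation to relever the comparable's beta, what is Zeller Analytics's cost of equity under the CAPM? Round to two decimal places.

10.83%

β_L = β_U × [1 + (1 − t)(D/E)] = 0.403 × [1 + (1 − 0.21) × 1.68]
    = 0.403 × [1 + 0.79 × 1.68] = 0.403 × 2.3272 = 0.9379
E(R) = R_f + β_L × MRP = 4.36% + 0.9379 × 6.90% = 10.83%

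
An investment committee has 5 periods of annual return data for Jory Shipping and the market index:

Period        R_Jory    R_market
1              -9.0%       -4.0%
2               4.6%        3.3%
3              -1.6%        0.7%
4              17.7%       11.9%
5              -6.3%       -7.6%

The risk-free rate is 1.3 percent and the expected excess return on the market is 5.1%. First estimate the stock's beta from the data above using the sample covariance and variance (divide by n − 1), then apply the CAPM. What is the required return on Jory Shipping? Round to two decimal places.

Mean R_i = (-9.0 + 4.6 − 1.6 + 17.7 − 6.3) / 5 = 1.0800%
Mean R_m = (-4.0 + 3.3 + 0.7 + 11.9 − 7.6) / 5 = 0.8600%
Σ(R_i − R̄_i)(R_m − R̄_m) = 303.9260  ⇒  Cov = 303.9260 / 4 = 75.9815
Σ(R_m − R̄_m)² = 223.0520  ⇒  Var(R_m) = 223.0520 / 4 = 55.7630
β = Cov / Var(R_m) = 75.9815 / 55.7630 = 1.3626
E(R) = R_f + β × MRP = 1.3% + 1.3626 × 5.1% = 8.25%

8.25%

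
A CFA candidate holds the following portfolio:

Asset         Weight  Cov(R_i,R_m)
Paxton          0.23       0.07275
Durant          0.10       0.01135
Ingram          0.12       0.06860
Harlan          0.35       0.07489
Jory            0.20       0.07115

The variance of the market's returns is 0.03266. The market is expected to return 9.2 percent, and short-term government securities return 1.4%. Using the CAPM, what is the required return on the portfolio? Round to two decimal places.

β_Paxton = 0.07275 / 0.03266 = 2.2275
β_Durant = 0.01135 / 0.03266 = 0.3475
β_Ingram = 0.06860 / 0.03266 = 2.1004
β_Harlan = 0.07489 / 0.03266 = 2.2930
β_Jory = 0.07115 / 0.03266 = 2.1785
β_P = Σ w_i β_i = 0.23×2.2275 + 0.10×0.3475 + 0.12×2.1004 + 0.35×2.2930 + 0.20×2.1785 = 2.0374
MRP = 9.2% − 1.4% = 7.80%
E(R_P) = R_f + β_P × MRP = 1.4% + 2.0374 × 7.8% = 17.29%

17.29%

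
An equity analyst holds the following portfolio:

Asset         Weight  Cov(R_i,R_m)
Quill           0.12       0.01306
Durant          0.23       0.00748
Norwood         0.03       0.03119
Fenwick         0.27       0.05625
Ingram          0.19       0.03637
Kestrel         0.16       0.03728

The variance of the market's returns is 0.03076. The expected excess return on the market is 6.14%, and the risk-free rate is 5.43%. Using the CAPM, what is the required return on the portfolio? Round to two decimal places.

β_Quill = 0.01306 / 0.03076 = 0.4246
β_Durant = 0.00748 / 0.03076 = 0.2432
β_Norwood = 0.03119 / 0.03076 = 1.0140
β_Fenwick = 0.05625 / 0.03076 = 1.8287
β_Ingram = 0.03637 / 0.03076 = 1.1824
β_Kestrel = 0.03728 / 0.03076 = 1.2120
β_P = Σ w_i β_i = 0.12×0.4246 + 0.23×0.2432 + 0.03×1.0140 + 0.27×1.8287 + 0.19×1.1824 + 0.16×1.2120 = 1.0496
E(R_P) = R_f + β_P × MRP = 5.43% + 1.0496 × 6.14% = 11.87%

11.87%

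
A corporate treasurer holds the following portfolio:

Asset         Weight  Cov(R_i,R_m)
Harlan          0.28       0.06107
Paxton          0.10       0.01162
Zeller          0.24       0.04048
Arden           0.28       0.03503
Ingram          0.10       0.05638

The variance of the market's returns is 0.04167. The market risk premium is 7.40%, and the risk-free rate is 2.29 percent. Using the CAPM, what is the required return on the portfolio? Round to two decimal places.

10.00%

β_Harlan = 0.06107 / 0.04167 = 1.4656
β_Paxton = 0.01162 / 0.04167 = 0.2789
β_Zeller = 0.04048 / 0.04167 = 0.9714
β_Arden = 0.03503 / 0.04167 = 0.8407
β_Ingram = 0.05638 / 0.04167 = 1.3530
β_P = Σ w_i β_i = 0.28×1.4656 + 0.10×0.2789 + 0.24×0.9714 + 0.28×0.8407 + 0.10×1.3530 = 1.0421
E(R_P) = R_f + β_P × MRP = 2.29% + 1.0421 × 7.40% = 10.00%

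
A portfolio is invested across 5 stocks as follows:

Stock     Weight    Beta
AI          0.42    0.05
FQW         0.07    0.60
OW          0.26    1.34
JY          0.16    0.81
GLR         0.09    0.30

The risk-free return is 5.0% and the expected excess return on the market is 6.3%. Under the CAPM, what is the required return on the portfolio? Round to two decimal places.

β_P = Σ w_i β_i = 0.42×0.05 + 0.07×0.60 + 0.26×1.34 + 0.16×0.81 + 0.09×0.30 = 0.5680
E(R_P) = R_f + β_P × MRP = 5.0% + 0.5680 × 6.3% = 8.58%

8.58%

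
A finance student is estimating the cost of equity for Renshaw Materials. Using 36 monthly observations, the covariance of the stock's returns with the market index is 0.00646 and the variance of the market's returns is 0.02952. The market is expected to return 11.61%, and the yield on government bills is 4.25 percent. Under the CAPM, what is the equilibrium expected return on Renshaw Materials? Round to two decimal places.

5.86%

β = Cov(R_i, R_m) / Var(R_m) = 0.00646 / 0.02952 = 0.2188
MRP = 11.61% − 4.25% = 7.36%
E(R) = R_f + β × MRP = 4.25% + 0.2188 × 7.36% = 5.86%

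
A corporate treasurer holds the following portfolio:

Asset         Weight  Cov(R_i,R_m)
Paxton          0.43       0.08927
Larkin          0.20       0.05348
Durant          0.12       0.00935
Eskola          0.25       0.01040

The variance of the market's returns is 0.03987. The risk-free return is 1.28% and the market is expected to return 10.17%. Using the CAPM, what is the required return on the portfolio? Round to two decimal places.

13.05%

β_Paxton = 0.08927 / 0.03987 = 2.2390
β_Larkin = 0.05348 / 0.03987 = 1.3414
β_Durant = 0.00935 / 0.03987 = 0.2345
β_Eskola = 0.01040 / 0.03987 = 0.2608
β_P = Σ w_i β_i = 0.43×2.2390 + 0.20×1.3414 + 0.12×0.2345 + 0.25×0.2608 = 1.3244
MRP = 10.17% − 1.28% = 8.89%
E(R_P) = R_f + β_P × MRP = 1.28% + 1.3244 × 8.89% = 13.05%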